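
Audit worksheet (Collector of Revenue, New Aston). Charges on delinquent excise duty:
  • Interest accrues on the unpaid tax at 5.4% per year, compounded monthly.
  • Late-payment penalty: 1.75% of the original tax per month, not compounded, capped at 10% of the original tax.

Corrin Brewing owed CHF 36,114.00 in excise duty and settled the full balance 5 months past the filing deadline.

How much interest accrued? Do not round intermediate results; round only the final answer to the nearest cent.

Interest (5.4%/yr ÷ 12 = 0.45%/month): CHF 36,114.00 × ((1 + 0.0045)^5 − 1) = CHF 819.9111…

CHF 819.91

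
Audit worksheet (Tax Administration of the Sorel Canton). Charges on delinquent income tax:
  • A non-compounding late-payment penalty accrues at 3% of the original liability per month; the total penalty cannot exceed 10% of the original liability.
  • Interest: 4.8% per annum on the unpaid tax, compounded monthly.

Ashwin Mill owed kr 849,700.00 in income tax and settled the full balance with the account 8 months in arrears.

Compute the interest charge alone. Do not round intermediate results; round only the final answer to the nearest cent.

Interest (4.8%/yr ÷ 12 = 0.4%/month): kr 849,700.00 × ((1 + 0.004)^8 − 1) = kr 27,574.1262…

kr 27,574.13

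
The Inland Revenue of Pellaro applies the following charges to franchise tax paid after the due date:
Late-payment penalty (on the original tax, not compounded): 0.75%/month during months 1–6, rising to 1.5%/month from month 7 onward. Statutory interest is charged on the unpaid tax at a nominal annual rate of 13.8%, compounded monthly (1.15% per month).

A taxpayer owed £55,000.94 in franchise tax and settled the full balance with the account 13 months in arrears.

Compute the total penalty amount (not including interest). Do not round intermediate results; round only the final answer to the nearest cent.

£8,250.14

Penalty, months 1–6: 6 × 0.75% × £55,000.94 = £2,475.04…
Penalty, months 7–13: 7 × 1.5% × £55,000.94 = £5,775.10…
Total penalty = £2,475.04… + £5,775.10… = £8,250.14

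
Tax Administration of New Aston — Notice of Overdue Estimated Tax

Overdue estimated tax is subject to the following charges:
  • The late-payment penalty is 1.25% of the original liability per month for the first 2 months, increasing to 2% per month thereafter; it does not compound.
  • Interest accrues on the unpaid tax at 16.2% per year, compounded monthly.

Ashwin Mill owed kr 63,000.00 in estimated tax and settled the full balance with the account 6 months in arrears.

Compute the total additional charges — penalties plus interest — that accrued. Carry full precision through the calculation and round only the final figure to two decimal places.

kr 11,893.36

Penalty, months 1–2: 2 × 1.25% × kr 63,000.00 = kr 1,575.00
Penalty, months 3–6: 4 × 2% × kr 63,000.00 = kr 5,040.00
Interest (16.2%/yr ÷ 12 = 1.35%/month): kr 63,000.00 × ((1 + 0.0135)^6 − 1) = kr 5,278.3579…
Penalties + interest = kr 6,615.0000 + kr 5,278.3579… = kr 11,893.36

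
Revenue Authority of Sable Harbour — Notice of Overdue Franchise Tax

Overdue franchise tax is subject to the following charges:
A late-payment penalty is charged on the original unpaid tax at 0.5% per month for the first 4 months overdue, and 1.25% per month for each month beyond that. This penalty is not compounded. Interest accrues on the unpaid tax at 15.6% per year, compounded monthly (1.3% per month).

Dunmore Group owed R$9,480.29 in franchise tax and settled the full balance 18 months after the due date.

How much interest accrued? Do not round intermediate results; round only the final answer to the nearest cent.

Interest: R$9,480.29 × ((1 + 0.013)^18 − 1) = R$9,480.29 × 0.2617404… = R$2,481.3751…

R$2,481.38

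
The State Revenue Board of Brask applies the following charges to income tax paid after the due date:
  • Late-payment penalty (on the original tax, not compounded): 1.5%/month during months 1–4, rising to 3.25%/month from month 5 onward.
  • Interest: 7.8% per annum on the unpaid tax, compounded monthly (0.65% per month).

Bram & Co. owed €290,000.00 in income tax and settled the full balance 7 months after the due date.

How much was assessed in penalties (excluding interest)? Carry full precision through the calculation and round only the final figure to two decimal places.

Penalty, months 1–4: 4 × 1.5% × €290,000.00 = €17,400.00
Penalty, months 5–7: 3 × 3.25% × €290,000.00 = €28,275.00
Total penalty = €17,400.00 + €28,275.00 = €45,675.00

€45,675.00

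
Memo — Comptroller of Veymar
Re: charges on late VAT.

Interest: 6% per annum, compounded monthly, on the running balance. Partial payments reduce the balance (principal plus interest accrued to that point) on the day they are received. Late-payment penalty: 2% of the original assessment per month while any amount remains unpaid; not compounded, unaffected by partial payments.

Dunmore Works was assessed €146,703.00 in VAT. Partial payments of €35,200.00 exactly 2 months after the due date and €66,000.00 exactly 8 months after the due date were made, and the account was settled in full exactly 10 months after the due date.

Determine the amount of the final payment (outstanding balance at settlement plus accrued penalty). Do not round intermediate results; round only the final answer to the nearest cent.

Monthly rate = 6% ÷ 12 = 0.5%
Balance at month 2: €146,703.0000 × (1 + 0.005)^2 = €148,173.6976…
After €35,200.00 payment: €148,173.6976… − €35,200.00 = €112,973.6976…
Balance at month 8: €112,973.6976… × (1 + 0.005)^6 = €116,405.5571…
After €66,000.00 payment: €116,405.5571… − €66,000.00 = €50,405.5571…
Balance at month 10: €50,405.5571… × (1 + 0.005)^2 = €50,910.8728…
Penalty: 10 × 2% × €146,703.00 = €29,340.60
Final settlement = outstanding balance + penalty = €50,910.8728… + €29,340.60 = €80,251.47

€80,251.47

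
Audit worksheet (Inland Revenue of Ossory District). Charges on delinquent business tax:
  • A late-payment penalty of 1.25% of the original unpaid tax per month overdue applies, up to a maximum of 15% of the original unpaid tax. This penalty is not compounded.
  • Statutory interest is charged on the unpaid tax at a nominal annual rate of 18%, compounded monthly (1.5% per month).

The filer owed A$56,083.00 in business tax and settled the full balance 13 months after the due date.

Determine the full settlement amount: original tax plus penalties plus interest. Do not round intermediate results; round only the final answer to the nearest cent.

Penalty (uncapped): 13 × 1.25% × A$56,083.00 = A$9,113.49…; cap = 15% × A$56,083.00 = A$8,412.45 → penalty = A$8,412.45
Interest: A$56,083.00 × ((1 + 0.015)^13 − 1) = A$56,083.00 × 0.2135524… = A$11,976.6617…
Total = A$56,083.00 + A$8,412.4500 + A$11,976.6617… = A$76,472.11

A$76,472.11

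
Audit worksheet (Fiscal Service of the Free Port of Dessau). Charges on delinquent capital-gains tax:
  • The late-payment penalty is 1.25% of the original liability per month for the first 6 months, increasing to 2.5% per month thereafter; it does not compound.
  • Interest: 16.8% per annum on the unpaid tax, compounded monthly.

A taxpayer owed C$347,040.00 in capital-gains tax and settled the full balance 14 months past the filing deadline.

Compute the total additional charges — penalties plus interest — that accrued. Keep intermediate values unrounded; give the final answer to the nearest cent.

C$170,006.00

Penalty, months 1–6: 6 × 1.25% × C$347,040.00 = C$26,028.00
Penalty, months 7–14: 8 × 2.5% × C$347,040.00 = C$69,408.00
Interest (16.8%/yr ÷ 12 = 1.4%/month): C$347,040.00 × ((1 + 0.014)^14 − 1) = C$74,570.0014…
Penalties + interest = C$95,436.0000 + C$74,570.0014… = C$170,006.00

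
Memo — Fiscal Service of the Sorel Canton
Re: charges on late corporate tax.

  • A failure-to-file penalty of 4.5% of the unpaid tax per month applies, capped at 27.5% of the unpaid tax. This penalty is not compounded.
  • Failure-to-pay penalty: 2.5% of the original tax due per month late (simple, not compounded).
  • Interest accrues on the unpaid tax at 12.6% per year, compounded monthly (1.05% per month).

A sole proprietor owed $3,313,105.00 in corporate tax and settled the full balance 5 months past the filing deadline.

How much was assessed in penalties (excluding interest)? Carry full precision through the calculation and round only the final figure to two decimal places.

Failure-to-file: 5 × 4.5% × $3,313,105.00 = $745,448.63… (under the 27.5% cap)
Failure-to-pay penalty: 5 × 2.5% × $3,313,105.00 = $414,138.13…
Total penalty = $745,448.63… + $414,138.13… = $1,159,586.75

$1,159,586.75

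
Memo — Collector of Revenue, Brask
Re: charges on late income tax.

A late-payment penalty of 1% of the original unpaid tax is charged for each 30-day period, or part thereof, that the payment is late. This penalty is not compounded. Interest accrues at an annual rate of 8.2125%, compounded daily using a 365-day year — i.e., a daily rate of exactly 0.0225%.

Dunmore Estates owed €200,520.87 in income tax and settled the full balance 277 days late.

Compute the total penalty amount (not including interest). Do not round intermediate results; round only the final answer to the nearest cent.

Penalty periods: ⌈277/30⌉ = 10; penalty = 10 × 1% × €200,520.87 = €20,052.09…

€20,052.09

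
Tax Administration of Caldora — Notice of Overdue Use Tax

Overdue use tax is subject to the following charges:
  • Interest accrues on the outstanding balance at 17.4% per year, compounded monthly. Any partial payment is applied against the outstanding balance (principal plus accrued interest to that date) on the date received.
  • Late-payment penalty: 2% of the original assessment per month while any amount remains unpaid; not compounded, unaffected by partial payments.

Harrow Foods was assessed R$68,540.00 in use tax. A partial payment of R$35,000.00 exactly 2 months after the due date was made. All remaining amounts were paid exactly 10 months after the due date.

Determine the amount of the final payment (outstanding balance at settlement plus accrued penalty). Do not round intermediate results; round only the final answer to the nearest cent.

R$53,588.37

Monthly rate = 17.4% ÷ 12 = 1.45%
Balance at month 2: R$68,540.0000 × (1 + 0.0145)^2 = R$70,542.0705…
After R$35,000.00 payment: R$70,542.0705… − R$35,000.00 = R$35,542.0705…
Balance at month 10: R$35,542.0705… × (1 + 0.0145)^8 = R$39,880.3660…
Penalty: 10 × 2% × R$68,540.00 = R$13,708.00
Final settlement = outstanding balance + penalty = R$39,880.3660… + R$13,708.00 = R$53,588.37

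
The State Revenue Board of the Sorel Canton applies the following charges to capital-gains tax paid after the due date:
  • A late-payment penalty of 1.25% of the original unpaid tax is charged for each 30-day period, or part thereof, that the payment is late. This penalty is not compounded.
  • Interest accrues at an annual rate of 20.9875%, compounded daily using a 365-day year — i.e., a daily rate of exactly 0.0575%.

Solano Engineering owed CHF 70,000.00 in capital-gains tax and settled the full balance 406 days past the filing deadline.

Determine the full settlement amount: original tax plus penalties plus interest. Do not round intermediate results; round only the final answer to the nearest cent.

Penalty periods: ⌈406/30⌉ = 14; penalty = 14 × 1.25% × CHF 70,000.00 = CHF 12,250.00
Interest: CHF 70,000.00 × ((1 + 0.000575)^406 − 1) = CHF 70,000.00 × 0.26286495… = CHF 18,400.5464…
Total = CHF 70,000.00 + CHF 12,250.0000 + CHF 18,400.5464… = CHF 100,650.55

CHF 100,650.55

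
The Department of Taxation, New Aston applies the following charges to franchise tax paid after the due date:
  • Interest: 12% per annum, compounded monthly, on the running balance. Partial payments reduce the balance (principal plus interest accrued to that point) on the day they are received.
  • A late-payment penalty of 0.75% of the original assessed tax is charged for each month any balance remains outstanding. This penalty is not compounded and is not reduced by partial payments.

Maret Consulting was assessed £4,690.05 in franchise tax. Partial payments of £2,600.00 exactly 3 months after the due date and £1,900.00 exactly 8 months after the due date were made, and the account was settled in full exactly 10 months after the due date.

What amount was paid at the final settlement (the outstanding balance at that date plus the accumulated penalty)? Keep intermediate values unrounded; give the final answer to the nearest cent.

Monthly rate = 12% ÷ 12 = 1%
Balance at month 3: £4,690.0500 × (1 + 0.01)^3 = £4,832.1632…
After £2,600.00 payment: £4,832.1632… − £2,600.00 = £2,232.1632…
Balance at month 8: £2,232.1632… × (1 + 0.01)^5 = £2,346.0260…
After £1,900.00 payment: £2,346.0260… − £1,900.00 = £446.0260…
Balance at month 10: £446.0260… × (1 + 0.01)^2 = £454.9911…
Penalty: 10 × 0.75% × £4,690.05 = £351.75…
Final settlement = outstanding balance + penalty = £454.9911… + £351.75… = £806.74

£806.74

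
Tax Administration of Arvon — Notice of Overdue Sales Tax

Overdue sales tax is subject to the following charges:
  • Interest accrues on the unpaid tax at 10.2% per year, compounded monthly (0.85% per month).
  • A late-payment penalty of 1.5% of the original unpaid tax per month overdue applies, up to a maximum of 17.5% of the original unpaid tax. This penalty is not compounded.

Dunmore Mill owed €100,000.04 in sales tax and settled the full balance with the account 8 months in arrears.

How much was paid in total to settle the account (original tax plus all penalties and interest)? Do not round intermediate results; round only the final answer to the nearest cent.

€119,005.82

Penalty: 8 × 1.5% × €100,000.04 = €12,000.00… (below the 17.5% cap of €17,500.01…)
Interest: €100,000.04 × ((1 + 0.0085)^8 − 1) = €100,000.04 × 0.0700578… = €7,005.7787…
Total = €100,000.04 + €12,000.0048 + €7,005.7787… = €119,005.82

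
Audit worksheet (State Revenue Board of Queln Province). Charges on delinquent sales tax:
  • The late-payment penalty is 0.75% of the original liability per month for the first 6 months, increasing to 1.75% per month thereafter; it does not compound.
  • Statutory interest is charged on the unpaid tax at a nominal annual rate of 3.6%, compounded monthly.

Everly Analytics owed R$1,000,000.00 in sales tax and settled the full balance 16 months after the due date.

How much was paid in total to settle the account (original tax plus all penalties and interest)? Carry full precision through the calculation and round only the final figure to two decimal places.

Penalty, months 1–6: 6 × 0.75% × R$1,000,000.00 = R$45,000.00
Penalty, months 7–16: 10 × 1.75% × R$1,000,000.00 = R$175,000.00
Interest (3.6%/yr ÷ 12 = 0.3%/month): R$1,000,000.00 × ((1 + 0.003)^16 − 1) = R$49,095.2685…
Total = R$1,000,000.00 + R$220,000.0000 + R$49,095.2685… = R$1,269,095.27

R$1,269,095.27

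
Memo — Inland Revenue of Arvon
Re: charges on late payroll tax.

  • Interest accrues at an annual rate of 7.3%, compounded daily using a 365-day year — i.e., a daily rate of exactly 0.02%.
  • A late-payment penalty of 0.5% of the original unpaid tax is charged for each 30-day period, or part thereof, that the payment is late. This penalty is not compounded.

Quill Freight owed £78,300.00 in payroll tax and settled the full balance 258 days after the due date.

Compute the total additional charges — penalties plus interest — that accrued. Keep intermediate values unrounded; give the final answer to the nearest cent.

Penalty periods: ⌈258/30⌉ = 9; penalty = 9 × 0.5% × £78,300.00 = £3,523.50
Interest: £78,300.00 × ((1 + 0.0002)^258 − 1) = £78,300.00 × 0.05294904… = £4,145.9101…
Penalties + interest = £3,523.5000 + £4,145.9101… = £7,669.41

£7,669.41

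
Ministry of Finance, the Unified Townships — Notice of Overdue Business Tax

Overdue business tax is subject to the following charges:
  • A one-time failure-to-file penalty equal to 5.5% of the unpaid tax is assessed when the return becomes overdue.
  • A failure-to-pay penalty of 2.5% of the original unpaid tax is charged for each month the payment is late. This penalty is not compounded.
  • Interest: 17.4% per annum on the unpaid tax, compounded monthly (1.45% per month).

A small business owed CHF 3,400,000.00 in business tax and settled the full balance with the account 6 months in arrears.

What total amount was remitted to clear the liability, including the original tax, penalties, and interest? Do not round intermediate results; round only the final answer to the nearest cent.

CHF 4,403,732.32

Failure-to-file penalty: 5.5% × CHF 3,400,000.00 = CHF 187,000.00
Failure-to-pay penalty = 2.5% × CHF 3,400,000.00 × 6 mo = CHF 510,000.00
Interest: CHF 3,400,000.00 × ((1 + 0.0145)^6 − 1) = CHF 3,400,000.00 × 0.0902154… = CHF 306,732.3241…
Total = CHF 3,400,000.00 + CHF 697,000.0000 + CHF 306,732.3241… = CHF 4,403,732.32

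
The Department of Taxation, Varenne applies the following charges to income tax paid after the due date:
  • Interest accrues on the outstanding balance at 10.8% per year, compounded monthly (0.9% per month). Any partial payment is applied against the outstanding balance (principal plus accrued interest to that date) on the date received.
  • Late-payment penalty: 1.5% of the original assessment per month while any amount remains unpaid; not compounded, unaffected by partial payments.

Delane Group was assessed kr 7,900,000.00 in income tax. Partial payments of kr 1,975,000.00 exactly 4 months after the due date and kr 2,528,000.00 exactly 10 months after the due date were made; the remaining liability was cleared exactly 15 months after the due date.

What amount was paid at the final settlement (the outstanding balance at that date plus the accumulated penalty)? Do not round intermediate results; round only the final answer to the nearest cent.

kr 5,990,490.35

Balance at month 4: kr 7,900,000.0000 × (1 + 0.009)^4 = kr 8,188,262.4882…
After kr 1,975,000.00 payment: kr 8,188,262.4882… − kr 1,975,000.00 = kr 6,213,262.4882…
Balance at month 10: kr 6,213,262.4882… × (1 + 0.009)^6 = kr 6,556,418.9796…
After kr 2,528,000.00 payment: kr 6,556,418.9796… − kr 2,528,000.00 = kr 4,028,418.9796…
Balance at month 15: kr 4,028,418.9796… × (1 + 0.009)^5 = kr 4,212,990.3526…
Penalty: 15 × 1.5% × kr 7,900,000.00 = kr 1,777,500.00
Final settlement = outstanding balance + penalty = kr 4,212,990.3526… + kr 1,777,500.00 = kr 5,990,490.35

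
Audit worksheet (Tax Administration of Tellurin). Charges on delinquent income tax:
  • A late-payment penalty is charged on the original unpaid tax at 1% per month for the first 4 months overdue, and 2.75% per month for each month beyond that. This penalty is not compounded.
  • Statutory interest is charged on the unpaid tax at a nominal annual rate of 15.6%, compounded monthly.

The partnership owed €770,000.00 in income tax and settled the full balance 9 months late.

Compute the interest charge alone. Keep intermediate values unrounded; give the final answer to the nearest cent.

€94,919.59

Interest (15.6%/yr ÷ 12 = 1.3%/month): €770,000.00 × ((1 + 0.013)^9 − 1) = €94,919.5893…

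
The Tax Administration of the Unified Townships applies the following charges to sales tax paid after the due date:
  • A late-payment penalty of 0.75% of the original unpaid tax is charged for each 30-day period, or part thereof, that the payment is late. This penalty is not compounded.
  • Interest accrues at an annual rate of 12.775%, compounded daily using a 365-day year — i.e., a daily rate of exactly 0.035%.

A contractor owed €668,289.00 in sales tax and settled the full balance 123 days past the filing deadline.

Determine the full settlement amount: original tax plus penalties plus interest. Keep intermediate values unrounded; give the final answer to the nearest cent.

€722,742.68

Penalty periods: ⌈123/30⌉ = 5; penalty = 5 × 0.75% × €668,289.00 = €25,060.84…
Interest: €668,289.00 × ((1 + 0.00035)^123 − 1) = €668,289.00 × 0.04398223… = €29,392.8403…
Total = €668,289.00 + €25,060.8375 + €29,392.8403… = €722,742.68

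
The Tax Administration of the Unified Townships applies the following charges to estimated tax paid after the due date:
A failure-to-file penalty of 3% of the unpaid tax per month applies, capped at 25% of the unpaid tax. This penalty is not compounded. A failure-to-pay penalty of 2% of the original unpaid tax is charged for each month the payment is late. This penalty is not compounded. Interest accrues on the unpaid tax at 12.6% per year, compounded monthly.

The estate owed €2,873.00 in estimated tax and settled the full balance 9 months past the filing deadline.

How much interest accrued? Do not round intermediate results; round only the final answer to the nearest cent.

€283.19

Interest (12.6%/yr ÷ 12 = 1.05%/month): €2,873.00 × ((1 + 0.0105)^9 − 1) = €283.1853…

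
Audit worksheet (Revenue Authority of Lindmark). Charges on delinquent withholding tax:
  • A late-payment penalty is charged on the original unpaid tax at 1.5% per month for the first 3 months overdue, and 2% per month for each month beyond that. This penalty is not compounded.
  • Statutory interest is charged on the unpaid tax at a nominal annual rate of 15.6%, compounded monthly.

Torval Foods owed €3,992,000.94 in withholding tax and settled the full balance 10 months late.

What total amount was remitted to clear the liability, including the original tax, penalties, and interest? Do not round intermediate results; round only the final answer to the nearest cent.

€5,280,917.18

Penalty, months 1–3: 3 × 1.5% × €3,992,000.94 = €179,640.04…
Penalty, months 4–10: 7 × 2% × €3,992,000.94 = €558,880.13…
Interest (15.6%/yr ÷ 12 = 1.3%/month): €3,992,000.94 × ((1 + 0.013)^10 − 1) = €550,396.0613…
Total = €3,992,000.94 + €738,520.1739 + €550,396.0613… = €5,280,917.18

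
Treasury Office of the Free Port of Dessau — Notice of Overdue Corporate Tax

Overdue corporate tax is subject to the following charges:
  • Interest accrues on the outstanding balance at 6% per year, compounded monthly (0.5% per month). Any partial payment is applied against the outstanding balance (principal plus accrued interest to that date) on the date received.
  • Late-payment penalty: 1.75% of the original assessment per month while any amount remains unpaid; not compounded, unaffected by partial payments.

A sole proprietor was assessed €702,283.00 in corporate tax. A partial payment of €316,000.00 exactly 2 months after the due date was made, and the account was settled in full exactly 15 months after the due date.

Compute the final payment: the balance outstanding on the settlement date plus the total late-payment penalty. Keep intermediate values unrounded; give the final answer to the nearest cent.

Balance at month 2: €702,283.0000 × (1 + 0.005)^2 = €709,323.3871…
After €316,000.00 payment: €709,323.3871… − €316,000.00 = €393,323.3871…
Balance at month 15: €393,323.3871… × (1 + 0.005)^13 = €419,670.6265…
Penalty: 15 × 1.75% × €702,283.00 = €184,349.29…
Final settlement = outstanding balance + penalty = €419,670.6265… + €184,349.29… = €604,019.91

€604,019.91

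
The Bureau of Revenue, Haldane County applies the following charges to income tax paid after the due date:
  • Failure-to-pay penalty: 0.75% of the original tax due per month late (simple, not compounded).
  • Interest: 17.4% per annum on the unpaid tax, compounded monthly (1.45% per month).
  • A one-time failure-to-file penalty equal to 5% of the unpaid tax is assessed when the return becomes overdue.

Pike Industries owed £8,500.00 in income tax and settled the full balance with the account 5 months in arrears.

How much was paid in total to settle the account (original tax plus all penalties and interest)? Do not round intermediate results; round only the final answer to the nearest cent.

£9,878.13

Failure-to-file penalty: 5% × £8,500.00 = £425.00
Failure-to-pay penalty = 0.75% × £8,500.00 × 5 mo = £318.75
Interest: £8,500.00 × ((1 + 0.0145)^5 − 1) = £8,500.00 × 0.0746332… = £634.3823…
Total = £8,500.00 + £743.7500 + £634.3823… = £9,878.13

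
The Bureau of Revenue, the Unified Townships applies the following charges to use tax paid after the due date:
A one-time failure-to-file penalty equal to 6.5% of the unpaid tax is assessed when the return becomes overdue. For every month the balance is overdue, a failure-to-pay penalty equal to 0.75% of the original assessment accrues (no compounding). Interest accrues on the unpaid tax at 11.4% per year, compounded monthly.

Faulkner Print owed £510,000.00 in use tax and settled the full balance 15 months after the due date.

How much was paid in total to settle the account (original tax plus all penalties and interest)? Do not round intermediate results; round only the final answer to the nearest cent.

£678,237.63

Failure-to-file penalty: 6.5% × £510,000.00 = £33,150.00
Failure-to-pay penalty: 15 × 0.75% × £510,000.00 = £57,375.00
Interest (11.4%/yr ÷ 12 = 0.95%/month): £510,000.00 × ((1 + 0.0095)^15 − 1) = £77,712.6320…
Total = £510,000.00 + £90,525.0000 + £77,712.6320… = £678,237.63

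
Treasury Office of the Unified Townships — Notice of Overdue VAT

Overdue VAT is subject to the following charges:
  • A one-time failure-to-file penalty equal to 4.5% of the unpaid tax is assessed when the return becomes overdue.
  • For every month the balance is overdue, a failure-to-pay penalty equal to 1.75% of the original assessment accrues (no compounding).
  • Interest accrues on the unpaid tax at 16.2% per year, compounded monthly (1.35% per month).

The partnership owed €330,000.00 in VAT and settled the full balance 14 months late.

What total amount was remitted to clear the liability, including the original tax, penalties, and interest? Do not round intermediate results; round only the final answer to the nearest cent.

Failure-to-file penalty: 4.5% × €330,000.00 = €14,850.00
Failure-to-pay penalty = 1.75% × €330,000.00 × 14 mo = €80,850.00
Interest: €330,000.00 × ((1 + 0.0135)^14 − 1) = €330,000.00 × 0.2065145… = €68,149.7820…
Total = €330,000.00 + €95,700.0000 + €68,149.7820… = €493,849.78

€493,849.78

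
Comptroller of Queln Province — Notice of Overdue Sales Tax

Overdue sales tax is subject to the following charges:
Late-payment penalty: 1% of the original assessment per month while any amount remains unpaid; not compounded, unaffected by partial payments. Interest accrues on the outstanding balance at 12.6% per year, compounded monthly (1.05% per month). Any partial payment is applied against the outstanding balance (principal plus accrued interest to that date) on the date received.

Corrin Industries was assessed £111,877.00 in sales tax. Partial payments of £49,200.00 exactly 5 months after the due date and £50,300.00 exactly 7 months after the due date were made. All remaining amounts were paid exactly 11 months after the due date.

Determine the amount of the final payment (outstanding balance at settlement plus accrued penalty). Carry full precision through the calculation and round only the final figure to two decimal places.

Balance at month 5: £111,877.0000 × (1 + 0.0105)^5 = £117,875.1888…
After £49,200.00 payment: £117,875.1888… − £49,200.00 = £68,675.1888…
Balance at month 7: £68,675.1888… × (1 + 0.0105)^2 = £70,124.9392…
After £50,300.00 payment: £70,124.9392… − £50,300.00 = £19,824.9392…
Balance at month 11: £19,824.9392… × (1 + 0.0105)^4 = £20,670.7929…
Penalty: 11 × 1% × £111,877.00 = £12,306.47
Final settlement = outstanding balance + penalty = £20,670.7929… + £12,306.47 = £32,977.26

£32,977.26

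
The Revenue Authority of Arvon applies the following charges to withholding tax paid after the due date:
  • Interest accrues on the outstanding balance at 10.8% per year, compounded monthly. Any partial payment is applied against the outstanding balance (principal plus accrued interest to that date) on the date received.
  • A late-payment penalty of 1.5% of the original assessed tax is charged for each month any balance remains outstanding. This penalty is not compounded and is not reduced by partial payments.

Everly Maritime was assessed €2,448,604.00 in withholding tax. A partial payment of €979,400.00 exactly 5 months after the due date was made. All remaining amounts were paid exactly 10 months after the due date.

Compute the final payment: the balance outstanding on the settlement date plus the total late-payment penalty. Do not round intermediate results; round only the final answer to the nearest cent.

€2,021,138.25

Monthly rate = 10.8% ÷ 12 = 0.9%
Balance at month 5: €2,448,604.0000 × (1 + 0.009)^5 = €2,560,792.4800…
After €979,400.00 payment: €2,560,792.4800… − €979,400.00 = €1,581,392.4800…
Balance at month 10: €1,581,392.4800… × (1 + 0.009)^5 = €1,653,847.6499…
Penalty: 10 × 1.5% × €2,448,604.00 = €367,290.60
Final settlement = outstanding balance + penalty = €1,653,847.6499… + €367,290.60 = €2,021,138.25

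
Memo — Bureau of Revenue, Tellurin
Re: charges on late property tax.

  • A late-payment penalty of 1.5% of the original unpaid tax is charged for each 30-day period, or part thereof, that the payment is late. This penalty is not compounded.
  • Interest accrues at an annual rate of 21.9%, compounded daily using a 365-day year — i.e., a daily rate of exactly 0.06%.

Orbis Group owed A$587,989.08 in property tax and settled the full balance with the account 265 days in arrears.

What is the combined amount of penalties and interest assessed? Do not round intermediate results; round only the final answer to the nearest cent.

Penalty periods: ⌈265/30⌉ = 9; penalty = 9 × 1.5% × A$587,989.08 = A$79,378.53…
Interest: A$587,989.08 × ((1 + 0.0006)^265 − 1) = A$587,989.08 × 0.17228205… = A$101,299.9640…
Penalties + interest = A$79,378.5258 + A$101,299.9640… = A$180,678.49

A$180,678.49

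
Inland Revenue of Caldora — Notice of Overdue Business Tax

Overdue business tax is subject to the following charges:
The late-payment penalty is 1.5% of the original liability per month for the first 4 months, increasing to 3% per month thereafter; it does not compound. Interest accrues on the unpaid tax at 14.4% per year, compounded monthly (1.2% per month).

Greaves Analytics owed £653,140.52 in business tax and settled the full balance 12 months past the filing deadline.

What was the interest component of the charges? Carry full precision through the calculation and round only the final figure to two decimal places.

£100,514.81

Interest: £653,140.52 × ((1 + 0.012)^12 − 1) = £653,140.52 × 0.1538946… = £100,514.8149…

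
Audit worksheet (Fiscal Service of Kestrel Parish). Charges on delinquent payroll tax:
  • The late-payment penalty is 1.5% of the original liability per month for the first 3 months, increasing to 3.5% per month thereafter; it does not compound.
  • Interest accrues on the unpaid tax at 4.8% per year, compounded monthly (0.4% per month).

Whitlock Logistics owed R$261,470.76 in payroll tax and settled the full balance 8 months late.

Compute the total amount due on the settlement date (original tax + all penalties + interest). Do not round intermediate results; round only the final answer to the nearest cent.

R$327,479.47

Penalty, months 1–3: 3 × 1.5% × R$261,470.76 = R$11,766.18…
Penalty, months 4–8: 5 × 3.5% × R$261,470.76 = R$45,757.38…
Interest: R$261,470.76 × ((1 + 0.004)^8 − 1) = R$261,470.76 × 0.0324516… = R$8,485.1450…
Total = R$261,470.76 + R$57,523.5672 + R$8,485.1450… = R$327,479.47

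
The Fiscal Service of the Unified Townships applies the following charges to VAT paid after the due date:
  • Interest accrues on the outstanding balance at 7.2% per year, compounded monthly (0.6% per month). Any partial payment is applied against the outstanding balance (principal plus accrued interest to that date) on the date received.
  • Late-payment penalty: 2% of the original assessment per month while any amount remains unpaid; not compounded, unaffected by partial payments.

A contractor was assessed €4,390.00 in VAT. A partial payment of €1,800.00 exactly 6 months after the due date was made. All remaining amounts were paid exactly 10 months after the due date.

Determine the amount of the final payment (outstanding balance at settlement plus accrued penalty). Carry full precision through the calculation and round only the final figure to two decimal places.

€3,695.04

Balance at month 6: €4,390.0000 × (1 + 0.006)^6 = €4,550.4297…
After €1,800.00 payment: €4,550.4297… − €1,800.00 = €2,750.4297…
Balance at month 10: €2,750.4297… × (1 + 0.006)^4 = €2,817.0364…
Penalty: 10 × 2% × €4,390.00 = €878.00
Final settlement = outstanding balance + penalty = €2,817.0364… + €878.00 = €3,695.04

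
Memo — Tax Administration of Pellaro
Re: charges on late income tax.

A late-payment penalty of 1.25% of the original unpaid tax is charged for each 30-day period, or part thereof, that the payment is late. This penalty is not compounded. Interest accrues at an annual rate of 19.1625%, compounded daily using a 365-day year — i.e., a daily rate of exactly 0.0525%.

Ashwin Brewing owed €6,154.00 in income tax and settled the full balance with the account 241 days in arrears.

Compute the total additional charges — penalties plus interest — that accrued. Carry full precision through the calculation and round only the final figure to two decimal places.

Penalty periods: ⌈241/30⌉ = 9; penalty = 9 × 1.25% × €6,154.00 = €692.33…
Interest: €6,154.00 × ((1 + 0.000525)^241 − 1) = €6,154.00 × 0.13484014… = €829.8062…
Penalties + interest = €692.3250 + €829.8062… = €1,522.13

€1,522.13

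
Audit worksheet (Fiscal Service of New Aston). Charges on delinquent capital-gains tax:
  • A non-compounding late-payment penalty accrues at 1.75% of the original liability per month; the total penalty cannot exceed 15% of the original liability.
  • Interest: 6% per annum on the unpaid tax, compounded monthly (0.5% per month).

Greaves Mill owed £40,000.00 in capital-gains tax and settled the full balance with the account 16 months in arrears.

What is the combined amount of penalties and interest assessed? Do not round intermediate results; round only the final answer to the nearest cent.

Penalty (uncapped): 16 × 1.75% × £40,000.00 = £11,200.00; cap = 15% × £40,000.00 = £6,000.00 → penalty = £6,000.00
Interest: £40,000.00 × ((1 + 0.005)^16 − 1) = £40,000.00 × 0.0830712… = £3,322.8461…
Penalties + interest = £6,000.0000 + £3,322.8461… = £9,322.85

£9,322.85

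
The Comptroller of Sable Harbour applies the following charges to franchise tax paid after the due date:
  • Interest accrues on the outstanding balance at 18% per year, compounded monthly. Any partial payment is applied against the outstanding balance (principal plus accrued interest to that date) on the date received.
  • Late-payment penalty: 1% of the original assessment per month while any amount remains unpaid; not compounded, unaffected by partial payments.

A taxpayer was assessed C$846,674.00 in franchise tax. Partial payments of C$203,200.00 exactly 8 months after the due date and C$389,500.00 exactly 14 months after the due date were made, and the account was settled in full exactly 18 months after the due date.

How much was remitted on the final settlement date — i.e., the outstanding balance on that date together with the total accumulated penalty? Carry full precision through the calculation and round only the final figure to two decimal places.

C$610,069.65

Monthly rate = 18% ÷ 12 = 1.5%
Balance at month 8: C$846,674.0000 × (1 + 0.015)^8 = C$953,771.9843…
After C$203,200.00 payment: C$953,771.9843… − C$203,200.00 = C$750,571.9843…
Balance at month 14: C$750,571.9843… × (1 + 0.015)^6 = C$820,707.8803…
After C$389,500.00 payment: C$820,707.8803… − C$389,500.00 = C$431,207.8803…
Balance at month 18: C$431,207.8803… × (1 + 0.015)^4 = C$457,668.3269…
Penalty: 18 × 1% × C$846,674.00 = C$152,401.32
Final settlement = outstanding balance + penalty = C$457,668.3269… + C$152,401.32 = C$610,069.65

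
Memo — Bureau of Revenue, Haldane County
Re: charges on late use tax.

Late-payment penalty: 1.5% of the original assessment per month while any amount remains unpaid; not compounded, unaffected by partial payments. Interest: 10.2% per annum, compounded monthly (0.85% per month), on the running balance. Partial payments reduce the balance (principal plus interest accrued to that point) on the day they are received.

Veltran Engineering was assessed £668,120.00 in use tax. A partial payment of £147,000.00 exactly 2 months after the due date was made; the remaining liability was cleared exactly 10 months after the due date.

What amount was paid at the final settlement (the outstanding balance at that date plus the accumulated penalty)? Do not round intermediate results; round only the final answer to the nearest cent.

£670,051.91

Balance at month 2: £668,120.0000 × (1 + 0.0085)^2 = £679,526.3117…
After £147,000.00 payment: £679,526.3117… − £147,000.00 = £532,526.3117…
Balance at month 10: £532,526.3117… × (1 + 0.0085)^8 = £569,833.9116…
Penalty: 10 × 1.5% × £668,120.00 = £100,218.00
Final settlement = outstanding balance + penalty = £569,833.9116… + £100,218.00 = £670,051.91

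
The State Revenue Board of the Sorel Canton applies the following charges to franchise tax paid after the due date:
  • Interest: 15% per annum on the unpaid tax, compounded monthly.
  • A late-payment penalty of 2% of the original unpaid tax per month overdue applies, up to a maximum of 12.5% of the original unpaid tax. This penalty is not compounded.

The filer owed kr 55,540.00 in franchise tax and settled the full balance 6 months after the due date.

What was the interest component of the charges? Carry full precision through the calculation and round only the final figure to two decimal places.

Interest (15%/yr ÷ 12 = 1.25%/month): kr 55,540.00 × ((1 + 0.0125)^6 − 1) = kr 4,297.8618…

kr 4,297.86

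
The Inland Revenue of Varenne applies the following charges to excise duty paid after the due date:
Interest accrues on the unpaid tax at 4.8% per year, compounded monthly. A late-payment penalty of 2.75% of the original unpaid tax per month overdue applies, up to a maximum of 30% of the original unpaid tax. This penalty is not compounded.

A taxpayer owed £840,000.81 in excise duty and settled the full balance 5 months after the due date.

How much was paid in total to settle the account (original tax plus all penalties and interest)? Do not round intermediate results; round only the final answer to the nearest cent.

£972,435.88

Penalty: 5 × 2.75% × £840,000.81 = £115,500.11… (below the 30% cap of £252,000.24…)
Interest (4.8%/yr ÷ 12 = 0.4%/month): £840,000.81 × ((1 + 0.004)^5 − 1) = £16,934.9550…
Total = £840,000.81 + £115,500.1114… + £16,934.9550… = £972,435.88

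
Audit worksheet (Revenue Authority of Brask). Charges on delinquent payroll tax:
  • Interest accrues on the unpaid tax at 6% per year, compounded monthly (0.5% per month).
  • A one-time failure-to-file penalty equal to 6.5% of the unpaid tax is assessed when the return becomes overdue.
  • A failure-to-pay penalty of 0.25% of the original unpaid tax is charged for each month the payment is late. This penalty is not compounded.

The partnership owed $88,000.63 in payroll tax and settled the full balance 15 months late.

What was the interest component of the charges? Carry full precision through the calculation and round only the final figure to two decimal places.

Interest: $88,000.63 × ((1 + 0.005)^15 − 1) = $88,000.63 × 0.0776827… = $6,836.1298…

$6,836.13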